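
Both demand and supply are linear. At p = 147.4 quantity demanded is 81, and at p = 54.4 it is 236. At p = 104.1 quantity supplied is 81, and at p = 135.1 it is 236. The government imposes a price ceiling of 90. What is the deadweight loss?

Demand slope = (54.4 − 147.4)/(236 − 81) = −0.6, so p = 196 − 0.6q.
Supply slope = (135.1 − 104.1)/(236 − 81) = 0.2, so p = 87.9 + 0.2q.
Competitive equilibrium: 196 − 0.6q = 87.9 + 0.2q → q* = 135.125, p* = 114.925.
At the ceiling p = 90, quantity supplied = (90 − 87.9)/0.2 = 10.5.
Willingness to pay at q' = 10.5: 196 − 0.6·10.5 = 189.7.
Δq = 135.125 − 10.5 = 124.625; wedge = 189.7 − 90 = 99.7.
Deadweight loss = ½ × 124.625 × 99.7 = 6212.56.

6212.56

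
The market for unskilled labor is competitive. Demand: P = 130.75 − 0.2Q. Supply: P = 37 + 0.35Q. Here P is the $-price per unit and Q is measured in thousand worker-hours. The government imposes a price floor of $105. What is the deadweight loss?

Competitive equilibrium: 130.75 − 0.2Q = 37 + 0.35Q → Q* = 170.4545, P* = 96.6591.
At the floor P = 105, quantity demanded = (130.75 − 105)/0.2 = 128.75.
Sellers' marginal cost at Q' = 128.75: 37 + 0.35·128.75 = 82.0625.
ΔQ = 170.4545 − 128.75 = 41.7045; wedge = 105 − 82.0625 = 22.9375.
Deadweight loss = ½ × 41.7045 × 22.9375 = $478.30 thousand.

$478.30 thousand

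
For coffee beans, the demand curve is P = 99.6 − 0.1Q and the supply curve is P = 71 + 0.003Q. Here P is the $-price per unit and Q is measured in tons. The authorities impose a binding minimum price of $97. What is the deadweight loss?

$3261.89

Competitive equilibrium: 99.6 − 0.1Q = 71 + 0.003Q → Q* = 277.6699, P* = 71.833.
At the floor P = 97, quantity demanded = (99.6 − 97)/0.1 = 26.
Sellers' marginal cost at Q' = 26: 71 + 0.003·26 = 71.078.
ΔQ = 277.6699 − 26 = 251.6699; wedge = 97 − 71.078 = 25.922.
DWL = ½ × 251.6699 × 25.922 = $3261.89.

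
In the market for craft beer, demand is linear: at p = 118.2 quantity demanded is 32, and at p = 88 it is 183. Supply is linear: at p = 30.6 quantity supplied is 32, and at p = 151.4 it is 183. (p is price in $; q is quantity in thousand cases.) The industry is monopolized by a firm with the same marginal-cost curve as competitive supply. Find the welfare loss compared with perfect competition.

$198.67 thousand

Demand slope = (88 − 118.2)/(183 − 32) = −0.2, so p = 124.6 − 0.2q.
Supply slope = (151.4 − 30.6)/(183 − 32) = 0.8, so p = 5 + 0.8q.
Competitive equilibrium: 124.6 − 0.2q = 5 + 0.8q → q* = 119.6, p* = 100.68.
Marginal revenue: MR = 124.6 − 0.4q. Set MR = MC: 124.6 − 0.4q = 5 + 0.8q → q_m = 99.6667.
Price p_m = 124.6 − 0.2·99.6667 = 104.6667; MC(q_m) = 5 + 0.8·99.6667 = 84.7334.
Competitive q* = 119.6, so Δq = 19.9333; wedge = 104.6667 − 84.7334 = 19.9333.
Deadweight loss = ½ × 19.9333 × 19.9333 = $198.67 thousand.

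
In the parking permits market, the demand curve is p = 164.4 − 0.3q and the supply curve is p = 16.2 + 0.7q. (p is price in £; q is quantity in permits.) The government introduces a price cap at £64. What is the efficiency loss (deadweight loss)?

Competitive equilibrium: 164.4 − 0.3q = 16.2 + 0.7q → q* = 148.2, p* = 119.94.
At the ceiling p = 64, quantity supplied = (64 − 16.2)/0.7 = 68.2857.
Willingness to pay at q' = 68.2857: 164.4 − 0.3·68.2857 = 143.9143.
Δq = 148.2 − 68.2857 = 79.9143; wedge = 143.9143 − 64 = 79.9143.
Deadweight loss = ½ × 79.9143 × 79.9143 = £3193.15.

£3193.15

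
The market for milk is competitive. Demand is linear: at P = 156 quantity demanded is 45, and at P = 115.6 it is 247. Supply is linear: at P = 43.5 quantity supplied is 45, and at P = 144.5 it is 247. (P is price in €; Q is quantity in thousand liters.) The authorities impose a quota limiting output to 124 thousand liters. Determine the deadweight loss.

Demand slope = (115.6 − 156)/(247 − 45) = −0.2, so P = 165 − 0.2Q.
Supply slope = (144.5 − 43.5)/(247 − 45) = 0.5, so P = 21 + 0.5Q.
Competitive equilibrium: 165 − 0.2Q = 21 + 0.5Q → Q* = 205.7143, P* = 123.8571.
At Q = 124: demand price = 165 − 0.2·124 = 140.2; supply price = 21 + 0.5·124 = 83.
ΔQ = 205.7143 − 124 = 81.7143; wedge = 140.2 − 83 = 57.2.
The triangle = ½ × 81.7143 × 57.2 = €2337.03 thousand.

€2337.03 thousand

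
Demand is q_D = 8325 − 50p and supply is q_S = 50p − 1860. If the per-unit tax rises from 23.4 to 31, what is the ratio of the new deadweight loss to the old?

1.755

In inverse form: demand p = 166.5 − 0.02q, supply p = 37.2 + 0.02q.
Competitive equilibrium: 166.5 − 0.02q = 37.2 + 0.02q → q* = 3232.5, p* = 101.85.
For a per-unit tax t: Δq = t/0.04, so DWL = ½·t·(t/0.04) = t²/0.08.
At t = 23.4: DWL = 6844.5. At t = 31: DWL = 12012.5.
Ratio = (31/23.4)² = 1.755.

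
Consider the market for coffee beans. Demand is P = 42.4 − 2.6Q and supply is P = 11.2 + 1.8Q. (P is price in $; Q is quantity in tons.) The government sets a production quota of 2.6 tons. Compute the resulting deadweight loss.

$44.37

Competitive equilibrium: 42.4 − 2.6Q = 11.2 + 1.8Q → Q* = 7.0909, P* = 23.9636.
At Q = 2.6: demand price = 42.4 − 2.6·2.6 = 35.64; supply price = 11.2 + 1.8·2.6 = 15.88.
ΔQ = 7.0909 − 2.6 = 4.4909; wedge = 35.64 − 15.88 = 19.76.
The triangle = ½ × 4.4909 × 19.76 = $44.37.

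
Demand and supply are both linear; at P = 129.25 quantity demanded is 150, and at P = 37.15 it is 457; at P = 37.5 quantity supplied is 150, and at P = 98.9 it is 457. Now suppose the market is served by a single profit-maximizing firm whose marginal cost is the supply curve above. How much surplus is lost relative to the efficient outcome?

3910.16

Demand slope = (37.15 − 129.25)/(457 − 150) = −0.3, so P = 174.25 − 0.3Q.
Supply slope = (98.9 − 37.5)/(457 − 150) = 0.2, so P = 7.5 + 0.2Q.
Competitive equilibrium: 174.25 − 0.3Q = 7.5 + 0.2Q → Q* = 333.5, P* = 74.2.
Marginal revenue: MR = 174.25 − 0.6Q. Set MR = MC: 174.25 − 0.6Q = 7.5 + 0.2Q → Q_m = 208.4375.
Price P_m = 174.25 − 0.3·208.4375 = 111.7188; MC(Q_m) = 7.5 + 0.2·208.4375 = 49.1875.
Competitive Q* = 333.5, so ΔQ = 125.0625; wedge = 111.7188 − 49.1875 = 62.5313.
Deadweight loss = ½ × 125.0625 × 62.5313 = 3910.16.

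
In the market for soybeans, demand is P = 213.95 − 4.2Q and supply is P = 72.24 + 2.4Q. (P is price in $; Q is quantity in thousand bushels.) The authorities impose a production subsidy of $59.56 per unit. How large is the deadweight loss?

$268.74 thousand

Competitive equilibrium: 213.95 − 4.2Q = 72.24 + 2.4Q → Q* = 21.4712, P* = 123.7709.
The subsidy lowers effective supply by 59.56: P = 12.68 + 2.4Q.
New quantity: 213.95 − 4.2Q = 12.68 + 2.4Q → Q' = 30.4955.
Overproduction ΔQ = 30.4955 − 21.4712 = 9.0243; wedge = subsidy = 59.56.
DWL = ½ × 9.0243 × 59.56 = $268.74 thousand.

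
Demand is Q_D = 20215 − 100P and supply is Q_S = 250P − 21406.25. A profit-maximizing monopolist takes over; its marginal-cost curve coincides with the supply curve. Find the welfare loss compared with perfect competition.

84189.46

In inverse form: demand P = 202.15 − 0.01Q, supply P = 85.625 + 0.004Q.
Competitive equilibrium: 202.15 − 0.01Q = 85.625 + 0.004Q → Q* = 8323.214286, P* = 118.917857.
Marginal revenue: MR = 202.15 − 0.02Q. Set MR = MC: 202.15 − 0.02Q = 85.625 + 0.004Q → Q_m = 4855.208333.
Price P_m = 202.15 − 0.01·4855.208333 = 153.597917; MC(Q_m) = 85.625 + 0.004·4855.208333 = 105.045833.
Competitive Q* = 8323.214286, so ΔQ = 3468.005953; wedge = 153.597917 − 105.045833 = 48.552084.
DWL = ½ × 3468.005953 × 48.552084 = 84189.46.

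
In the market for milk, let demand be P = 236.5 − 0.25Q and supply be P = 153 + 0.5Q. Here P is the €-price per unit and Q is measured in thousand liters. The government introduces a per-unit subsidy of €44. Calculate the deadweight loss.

€1290.67 thousand

Competitive equilibrium: 236.5 − 0.25Q = 153 + 0.5Q → Q* = 111.3333, P* = 208.6667.
The subsidy lowers effective supply by 44: P = 109 + 0.5Q.
New quantity: 236.5 − 0.25Q = 109 + 0.5Q → Q' = 170.
Overproduction ΔQ = 170 − 111.3333 = 58.6667; wedge = subsidy = 44.
DWL = ½ × 58.6667 × 44 = €1290.67 thousand.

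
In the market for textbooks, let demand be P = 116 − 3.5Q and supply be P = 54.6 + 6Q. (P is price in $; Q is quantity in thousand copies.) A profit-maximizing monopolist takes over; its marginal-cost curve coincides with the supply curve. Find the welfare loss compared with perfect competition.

Competitive equilibrium: 116 − 3.5Q = 54.6 + 6Q → Q* = 6.4632, P* = 93.3789.
Marginal revenue: MR = 116 − 7Q. Set MR = MC: 116 − 7Q = 54.6 + 6Q → Q_m = 4.7231.
Price P_m = 116 − 3.5·4.7231 = 99.4692; MC(Q_m) = 54.6 + 6·4.7231 = 82.9386.
Competitive Q* = 6.4632, so ΔQ = 1.7401; wedge = 99.4692 − 82.9386 = 16.5306.
Welfare loss = ½ × 1.7401 × 16.5306 = $14.38 thousand.

$14.38 thousand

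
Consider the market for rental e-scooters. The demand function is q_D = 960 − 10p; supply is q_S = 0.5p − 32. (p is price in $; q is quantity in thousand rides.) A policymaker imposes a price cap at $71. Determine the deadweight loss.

In inverse form: demand p = 96 − 0.1q, supply p = 64 + 2q.
Competitive equilibrium: 96 − 0.1q = 64 + 2q → q* = 15.2381, p* = 94.4762.
At the ceiling p = 71, quantity supplied = (71 − 64)/2 = 3.5.
Willingness to pay at q' = 3.5: 96 − 0.1·3.5 = 95.65.
Δq = 15.2381 − 3.5 = 11.7381; wedge = 95.65 − 71 = 24.65.
The triangle = ½ × 11.7381 × 24.65 = $144.67 thousand.

$144.67 thousand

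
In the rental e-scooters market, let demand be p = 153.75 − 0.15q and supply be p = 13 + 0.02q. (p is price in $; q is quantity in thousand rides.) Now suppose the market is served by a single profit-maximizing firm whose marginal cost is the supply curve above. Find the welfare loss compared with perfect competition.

$12802.67 thousand

Competitive equilibrium: 153.75 − 0.15q = 13 + 0.02q → q* = 827.94118, p* = 29.55882.
Marginal revenue: MR = 153.75 − 0.3q. Set MR = MC: 153.75 − 0.3q = 13 + 0.02q → q_m = 439.84375.
Price p_m = 153.75 − 0.15·439.84375 = 87.77344; MC(q_m) = 13 + 0.02·439.84375 = 21.79688.
Competitive q* = 827.94118, so Δq = 388.09743; wedge = 87.77344 − 21.79688 = 65.97656.
Deadweight loss = ½ × 388.09743 × 65.97656 = $12802.67 thousand.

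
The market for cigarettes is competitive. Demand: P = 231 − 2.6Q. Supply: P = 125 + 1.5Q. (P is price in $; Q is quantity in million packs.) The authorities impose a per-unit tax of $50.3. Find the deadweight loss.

$308.55 million

Competitive equilibrium: 231 − 2.6Q = 125 + 1.5Q → Q* = 25.8537, P* = 163.7805.
With the tax, the buyer price exceeds the seller price by 50.3: (231 − 2.6Q) − (125 + 1.5Q) = 50.3 → Q' = 13.5854.
ΔQ = 25.8537 − 13.5854 = 12.2683; the wedge equals the tax, 50.3.
Welfare loss = ½ × 12.2683 × 50.3 = $308.55 million.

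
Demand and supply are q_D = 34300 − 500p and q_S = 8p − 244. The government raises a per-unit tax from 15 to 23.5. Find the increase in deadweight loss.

In inverse form: demand p = 68.6 − 0.002q, supply p = 30.5 + 0.125q.
Competitive equilibrium: 68.6 − 0.002q = 30.5 + 0.125q → q* = 300, p* = 68.
For a per-unit tax t: Δq = t/0.127, so DWL = ½·t·(t/0.127) = t²/0.254.
At t = 15: DWL = 885.827. At t = 23.5: DWL = 2174.213.
Increase = 2174.213 − 885.827 = 1288.39.

1288.39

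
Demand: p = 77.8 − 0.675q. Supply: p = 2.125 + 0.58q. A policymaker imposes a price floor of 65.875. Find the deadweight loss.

1140.48

Competitive equilibrium: 77.8 − 0.675q = 2.125 + 0.58q → q* = 60.2988, p* = 37.0983.
At the floor p = 65.875, quantity demanded = (77.8 − 65.875)/0.675 = 17.6667.
Sellers' marginal cost at q' = 17.6667: 2.125 + 0.58·17.6667 = 12.3717.
Δq = 60.2988 − 17.6667 = 42.6321; wedge = 65.875 − 12.3717 = 53.5033.
Deadweight loss = ½ × 42.6321 × 53.5033 = 1140.48.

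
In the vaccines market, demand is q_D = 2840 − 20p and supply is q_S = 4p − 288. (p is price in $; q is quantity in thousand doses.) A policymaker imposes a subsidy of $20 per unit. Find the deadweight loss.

$666.67 thousand

In inverse form: demand p = 142 − 0.05q, supply p = 72 + 0.25q.
Competitive equilibrium: 142 − 0.05q = 72 + 0.25q → q* = 233.3333, p* = 130.3333.
The subsidy lowers effective supply by 20: p = 52 + 0.25q.
New quantity: 142 − 0.05q = 52 + 0.25q → q' = 300.
Overproduction Δq = 300 − 233.3333 = 66.6667; wedge = subsidy = 20.
The triangle = ½ × 66.6667 × 20 = $666.67 thousand.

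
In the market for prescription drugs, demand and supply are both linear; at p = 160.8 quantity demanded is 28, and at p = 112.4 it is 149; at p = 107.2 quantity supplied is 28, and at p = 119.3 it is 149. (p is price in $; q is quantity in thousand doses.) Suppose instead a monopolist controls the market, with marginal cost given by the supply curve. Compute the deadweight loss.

Demand slope = (112.4 − 160.8)/(149 − 28) = −0.4, so p = 172 − 0.4q.
Supply slope = (119.3 − 107.2)/(149 − 28) = 0.1, so p = 104.4 + 0.1q.
Competitive equilibrium: 172 − 0.4q = 104.4 + 0.1q → q* = 135.2, p* = 117.92.
Marginal revenue: MR = 172 − 0.8q. Set MR = MC: 172 − 0.8q = 104.4 + 0.1q → q_m = 75.1111.
Price p_m = 172 − 0.4·75.1111 = 141.9556; MC(q_m) = 104.4 + 0.1·75.1111 = 111.9111.
Competitive q* = 135.2, so Δq = 60.0889; wedge = 141.9556 − 111.9111 = 30.0445.
Welfare loss = ½ × 60.0889 × 30.0445 = $902.67 thousand.

$902.67 thousand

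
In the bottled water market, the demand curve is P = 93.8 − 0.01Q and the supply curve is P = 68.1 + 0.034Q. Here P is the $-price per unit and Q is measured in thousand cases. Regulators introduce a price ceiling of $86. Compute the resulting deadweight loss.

Competitive equilibrium: 93.8 − 0.01Q = 68.1 + 0.034Q → Q* = 584.0909, P* = 87.9591.
At the ceiling P = 86, quantity supplied = (86 − 68.1)/0.034 = 526.4706.
Willingness to pay at Q' = 526.4706: 93.8 − 0.01·526.4706 = 88.5353.
ΔQ = 584.0909 − 526.4706 = 57.6203; wedge = 88.5353 − 86 = 2.5353.
Welfare loss = ½ × 57.6203 × 2.5353 = $73.04 thousand.

$73.04 thousand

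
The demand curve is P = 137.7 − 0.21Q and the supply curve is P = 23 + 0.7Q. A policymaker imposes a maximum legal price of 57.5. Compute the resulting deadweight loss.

2680.78

Competitive equilibrium: 137.7 − 0.21Q = 23 + 0.7Q → Q* = 126.044, P* = 111.2308.
At the ceiling P = 57.5, quantity supplied = (57.5 − 23)/0.7 = 49.2857.
Willingness to pay at Q' = 49.2857: 137.7 − 0.21·49.2857 = 127.35.
ΔQ = 126.044 − 49.2857 = 76.7583; wedge = 127.35 − 57.5 = 69.85.
DWL = ½ × 76.7583 × 69.85 = 2680.78.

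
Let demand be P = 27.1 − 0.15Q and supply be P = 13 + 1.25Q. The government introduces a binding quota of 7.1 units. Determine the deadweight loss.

Competitive equilibrium: 27.1 − 0.15Q = 13 + 1.25Q → Q* = 10.0714, P* = 25.5893.
At Q = 7.1: demand price = 27.1 − 0.15·7.1 = 26.035; supply price = 13 + 1.25·7.1 = 21.875.
ΔQ = 10.0714 − 7.1 = 2.9714; wedge = 26.035 − 21.875 = 4.16.
The triangle = ½ × 2.9714 × 4.16 = 6.18.

6.18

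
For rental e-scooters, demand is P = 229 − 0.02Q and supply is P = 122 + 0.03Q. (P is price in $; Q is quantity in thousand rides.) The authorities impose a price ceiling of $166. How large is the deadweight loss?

$11334.44 thousand

Competitive equilibrium: 229 − 0.02Q = 122 + 0.03Q → Q* = 2140, P* = 186.2.
At the ceiling P = 166, quantity supplied = (166 − 122)/0.03 = 1466.666667.
Willingness to pay at Q' = 1466.666667: 229 − 0.02·1466.666667 = 199.666667.
ΔQ = 2140 − 1466.666667 = 673.333333; wedge = 199.666667 − 166 = 33.666667.
Welfare loss = ½ × 673.333333 × 33.666667 = $11334.44 thousand.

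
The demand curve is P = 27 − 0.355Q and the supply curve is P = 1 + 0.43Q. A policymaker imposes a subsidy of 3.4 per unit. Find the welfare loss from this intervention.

Competitive equilibrium: 27 − 0.355Q = 1 + 0.43Q → Q* = 33.121, P* = 15.242.
The subsidy lowers effective supply by 3.4: P = 0.43Q − 2.4.
New quantity: 27 − 0.355Q = 0.43Q − 2.4 → Q' = 37.4522.
Overproduction ΔQ = 37.4522 − 33.121 = 4.3312; wedge = subsidy = 3.4.
DWL = ½ × 4.3312 × 3.4 = 7.36.

7.36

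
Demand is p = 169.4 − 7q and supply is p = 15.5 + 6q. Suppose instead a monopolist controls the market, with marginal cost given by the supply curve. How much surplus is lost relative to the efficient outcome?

Competitive equilibrium: 169.4 − 7q = 15.5 + 6q → q* = 11.8385, p* = 86.5308.
Marginal revenue: MR = 169.4 − 14q. Set MR = MC: 169.4 − 14q = 15.5 + 6q → q_m = 7.695.
Price p_m = 169.4 − 7·7.695 = 115.535; MC(q_m) = 15.5 + 6·7.695 = 61.67.
Competitive q* = 11.8385, so Δq = 4.1435; wedge = 115.535 − 61.67 = 53.865.
The triangle = ½ × 4.1435 × 53.865 = 111.59.

111.59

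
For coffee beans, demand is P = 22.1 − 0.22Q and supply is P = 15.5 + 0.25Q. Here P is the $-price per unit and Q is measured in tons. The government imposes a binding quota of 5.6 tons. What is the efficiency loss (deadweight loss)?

$16.75

Competitive equilibrium: 22.1 − 0.22Q = 15.5 + 0.25Q → Q* = 14.0426, P* = 19.0106.
At Q = 5.6: demand price = 22.1 − 0.22·5.6 = 20.868; supply price = 15.5 + 0.25·5.6 = 16.9.
ΔQ = 14.0426 − 5.6 = 8.4426; wedge = 20.868 − 16.9 = 3.968.
The triangle = ½ × 8.4426 × 3.968 = $16.75.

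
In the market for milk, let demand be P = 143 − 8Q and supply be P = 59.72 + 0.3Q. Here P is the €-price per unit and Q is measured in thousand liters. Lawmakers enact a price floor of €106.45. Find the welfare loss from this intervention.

€123.94 thousand

Competitive equilibrium: 143 − 8Q = 59.72 + 0.3Q → Q* = 10.0337, P* = 62.7301.
At the floor P = 106.45, quantity demanded = (143 − 106.45)/8 = 4.5688.
Sellers' marginal cost at Q' = 4.5688: 59.72 + 0.3·4.5688 = 61.0906.
ΔQ = 10.0337 − 4.5688 = 5.4649; wedge = 106.45 − 61.0906 = 45.3594.
Deadweight loss = ½ × 5.4649 × 45.3594 = €123.94 thousand.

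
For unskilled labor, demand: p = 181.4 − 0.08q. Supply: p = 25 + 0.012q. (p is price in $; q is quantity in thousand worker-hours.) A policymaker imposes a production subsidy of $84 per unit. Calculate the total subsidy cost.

Competitive equilibrium: 181.4 − 0.08q = 25 + 0.012q → q* = 1700, p* = 45.4.
The subsidy lowers effective supply by 84: p = 0.012q − 59.
New quantity: 181.4 − 0.08q = 0.012q − 59 → q' = 2613.0435.
Total subsidy cost = 84 × 2613.0435 = $219495.65 thousand.

$219495.65 thousand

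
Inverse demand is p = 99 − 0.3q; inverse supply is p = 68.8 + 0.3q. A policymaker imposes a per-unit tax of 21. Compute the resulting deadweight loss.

367.50

Competitive equilibrium: 99 − 0.3q = 68.8 + 0.3q → q* = 50.3333, p* = 83.9.
With the tax, the buyer price exceeds the seller price by 21: (99 − 0.3q) − (68.8 + 0.3q) = 21 → q' = 15.3333.
Δq = 50.3333 − 15.3333 = 35; the wedge equals the tax, 21.
DWL = ½ × 35 × 21 = 367.50.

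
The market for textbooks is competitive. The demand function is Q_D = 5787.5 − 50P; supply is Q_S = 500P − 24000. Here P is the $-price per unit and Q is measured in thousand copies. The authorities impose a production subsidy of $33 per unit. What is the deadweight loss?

In inverse form: demand P = 115.75 − 0.02Q, supply P = 48 + 0.002Q.
Competitive equilibrium: 115.75 − 0.02Q = 48 + 0.002Q → Q* = 3079.5455, P* = 54.1591.
The subsidy lowers effective supply by 33: P = 15 + 0.002Q.
New quantity: 115.75 − 0.02Q = 15 + 0.002Q → Q' = 4579.5455.
Overproduction ΔQ = 4579.5455 − 3079.5455 = 1500; wedge = subsidy = 33.
The triangle = ½ × 1500 × 33 = $24750 thousand.

$24750 thousand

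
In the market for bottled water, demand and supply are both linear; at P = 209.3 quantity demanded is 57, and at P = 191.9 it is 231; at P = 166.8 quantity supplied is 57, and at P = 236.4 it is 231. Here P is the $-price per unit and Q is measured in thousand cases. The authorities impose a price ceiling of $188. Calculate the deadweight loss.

Demand slope = (191.9 − 209.3)/(231 − 57) = −0.1, so P = 215 − 0.1Q.
Supply slope = (236.4 − 166.8)/(231 − 57) = 0.4, so P = 144 + 0.4Q.
Competitive equilibrium: 215 − 0.1Q = 144 + 0.4Q → Q* = 142, P* = 200.8.
At the ceiling P = 188, quantity supplied = (188 − 144)/0.4 = 110.
Willingness to pay at Q' = 110: 215 − 0.1·110 = 204.
ΔQ = 142 − 110 = 32; wedge = 204 − 188 = 16.
The triangle = ½ × 32 × 16 = $256 thousand.

$256 thousand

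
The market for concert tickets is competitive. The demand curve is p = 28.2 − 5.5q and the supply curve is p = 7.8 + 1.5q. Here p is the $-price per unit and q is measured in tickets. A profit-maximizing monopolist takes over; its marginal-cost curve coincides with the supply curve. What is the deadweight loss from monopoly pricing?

Competitive equilibrium: 28.2 − 5.5q = 7.8 + 1.5q → q* = 2.9143, p* = 12.1714.
Marginal revenue: MR = 28.2 − 11q. Set MR = MC: 28.2 − 11q = 7.8 + 1.5q → q_m = 1.632.
Price p_m = 28.2 − 5.5·1.632 = 19.224; MC(q_m) = 7.8 + 1.5·1.632 = 10.248.
Competitive q* = 2.9143, so Δq = 1.2823; wedge = 19.224 − 10.248 = 8.976.
The triangle = ½ × 1.2823 × 8.976 = $5.75.

$5.75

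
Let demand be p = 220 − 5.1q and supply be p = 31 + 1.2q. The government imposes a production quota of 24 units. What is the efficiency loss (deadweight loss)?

113.40

Competitive equilibrium: 220 − 5.1q = 31 + 1.2q → q* = 30, p* = 67.
At q = 24: demand price = 220 − 5.1·24 = 97.6; supply price = 31 + 1.2·24 = 59.8.
Δq = 30 − 24 = 6; wedge = 97.6 − 59.8 = 37.8.
Deadweight loss = ½ × 6 × 37.8 = 113.40.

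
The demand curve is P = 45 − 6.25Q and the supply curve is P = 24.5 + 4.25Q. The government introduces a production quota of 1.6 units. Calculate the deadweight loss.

Competitive equilibrium: 45 − 6.25Q = 24.5 + 4.25Q → Q* = 1.9524, P* = 32.7976.
At Q = 1.6: demand price = 45 − 6.25·1.6 = 35; supply price = 24.5 + 4.25·1.6 = 31.3.
ΔQ = 1.9524 − 1.6 = 0.3524; wedge = 35 − 31.3 = 3.7.
Deadweight loss = ½ × 0.3524 × 3.7 = 0.65.

0.65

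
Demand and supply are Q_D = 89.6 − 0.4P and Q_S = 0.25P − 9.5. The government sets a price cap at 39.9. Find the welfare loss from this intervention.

In inverse form: demand P = 224 − 2.5Q, supply P = 38 + 4Q.
Competitive equilibrium: 224 − 2.5Q = 38 + 4Q → Q* = 28.61538, P* = 152.46154.
At the ceiling P = 39.9, quantity supplied = (39.9 − 38)/4 = 0.475.
Willingness to pay at Q' = 0.475: 224 − 2.5·0.475 = 222.8125.
ΔQ = 28.61538 − 0.475 = 28.14038; wedge = 222.8125 − 39.9 = 182.9125.
DWL = ½ × 28.14038 × 182.9125 = 2573.61.

2573.61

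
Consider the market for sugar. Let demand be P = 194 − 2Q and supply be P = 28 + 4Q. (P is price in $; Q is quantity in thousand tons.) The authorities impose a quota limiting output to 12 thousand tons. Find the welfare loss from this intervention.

Competitive equilibrium: 194 − 2Q = 28 + 4Q → Q* = 27.6667, P* = 138.6667.
At Q = 12: demand price = 194 − 2·12 = 170; supply price = 28 + 4·12 = 76.
ΔQ = 27.6667 − 12 = 15.6667; wedge = 170 − 76 = 94.
DWL = ½ × 15.6667 × 94 = $736.33 thousand.

$736.33 thousand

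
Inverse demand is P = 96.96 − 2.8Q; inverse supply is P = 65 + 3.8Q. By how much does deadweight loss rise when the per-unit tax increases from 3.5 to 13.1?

12.07

Competitive equilibrium: 96.96 − 2.8Q = 65 + 3.8Q → Q* = 4.8424, P* = 83.4012.
For a per-unit tax t: ΔQ = t/6.6, so DWL = ½·t·(t/6.6) = t²/13.2.
At t = 3.5: DWL = 0.928. At t = 13.1: DWL = 13.001.
Increase = 13.001 − 0.928 = 12.07.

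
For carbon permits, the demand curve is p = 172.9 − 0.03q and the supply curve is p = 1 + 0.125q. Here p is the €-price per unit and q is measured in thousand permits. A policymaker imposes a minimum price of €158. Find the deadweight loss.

€29061.85 thousand

Competitive equilibrium: 172.9 − 0.03q = 1 + 0.125q → q* = 1109.03226, p* = 139.62903.
At the floor p = 158, quantity demanded = (172.9 − 158)/0.03 = 496.66667.
Sellers' marginal cost at q' = 496.66667: 1 + 0.125·496.66667 = 63.08333.
Δq = 1109.03226 − 496.66667 = 612.36559; wedge = 158 − 63.08333 = 94.91667.
The triangle = ½ × 612.36559 × 94.91667 = €29061.85 thousand.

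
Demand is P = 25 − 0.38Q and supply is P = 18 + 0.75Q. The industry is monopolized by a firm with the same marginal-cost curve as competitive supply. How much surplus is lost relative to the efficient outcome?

1.37

Competitive equilibrium: 25 − 0.38Q = 18 + 0.75Q → Q* = 6.1947, P* = 22.646.
Marginal revenue: MR = 25 − 0.76Q. Set MR = MC: 25 − 0.76Q = 18 + 0.75Q → Q_m = 4.6358.
Price P_m = 25 − 0.38·4.6358 = 23.2384; MC(Q_m) = 18 + 0.75·4.6358 = 21.4769.
Competitive Q* = 6.1947, so ΔQ = 1.5589; wedge = 23.2384 − 21.4769 = 1.7615.
DWL = ½ × 1.5589 × 1.7615 = 1.37.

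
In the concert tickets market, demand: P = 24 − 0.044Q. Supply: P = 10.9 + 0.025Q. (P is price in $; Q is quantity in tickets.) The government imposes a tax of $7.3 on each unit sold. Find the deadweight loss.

Competitive equilibrium: 24 − 0.044Q = 10.9 + 0.025Q → Q* = 189.8551, P* = 15.6464.
With the tax, the buyer price exceeds the seller price by 7.3: (24 − 0.044Q) − (10.9 + 0.025Q) = 7.3 → Q' = 84.058.
ΔQ = 189.8551 − 84.058 = 105.7971; the wedge equals the tax, 7.3.
The triangle = ½ × 105.7971 × 7.3 = $386.16.

$386.16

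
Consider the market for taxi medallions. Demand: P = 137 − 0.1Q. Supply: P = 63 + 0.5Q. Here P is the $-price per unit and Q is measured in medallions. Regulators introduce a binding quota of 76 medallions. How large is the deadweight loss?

Competitive equilibrium: 137 − 0.1Q = 63 + 0.5Q → Q* = 123.3333, P* = 124.6667.
At Q = 76: demand price = 137 − 0.1·76 = 129.4; supply price = 63 + 0.5·76 = 101.
ΔQ = 123.3333 − 76 = 47.3333; wedge = 129.4 − 101 = 28.4.
Deadweight loss = ½ × 47.3333 × 28.4 = $672.13.

$672.13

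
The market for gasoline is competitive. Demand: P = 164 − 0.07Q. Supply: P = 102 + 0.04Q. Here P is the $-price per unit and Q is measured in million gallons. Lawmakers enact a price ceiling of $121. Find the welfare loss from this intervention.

Competitive equilibrium: 164 − 0.07Q = 102 + 0.04Q → Q* = 563.6364, P* = 124.5455.
At the ceiling P = 121, quantity supplied = (121 − 102)/0.04 = 475.
Willingness to pay at Q' = 475: 164 − 0.07·475 = 130.75.
ΔQ = 563.6364 − 475 = 88.6364; wedge = 130.75 − 121 = 9.75.
DWL = ½ × 88.6364 × 9.75 = $432.10 million.

$432.10 million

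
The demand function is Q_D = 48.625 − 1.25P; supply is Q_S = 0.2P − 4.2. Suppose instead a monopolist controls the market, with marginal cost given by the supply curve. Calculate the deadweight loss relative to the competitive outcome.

0.41

In inverse form: demand P = 38.9 − 0.8Q, supply P = 21 + 5Q.
Competitive equilibrium: 38.9 − 0.8Q = 21 + 5Q → Q* = 3.0862, P* = 36.431.
Marginal revenue: MR = 38.9 − 1.6Q. Set MR = MC: 38.9 − 1.6Q = 21 + 5Q → Q_m = 2.7121.
Price P_m = 38.9 − 0.8·2.7121 = 36.7303; MC(Q_m) = 21 + 5·2.7121 = 34.5605.
Competitive Q* = 3.0862, so ΔQ = 0.3741; wedge = 36.7303 − 34.5605 = 2.1698.
Welfare loss = ½ × 0.3741 × 2.1698 = 0.41.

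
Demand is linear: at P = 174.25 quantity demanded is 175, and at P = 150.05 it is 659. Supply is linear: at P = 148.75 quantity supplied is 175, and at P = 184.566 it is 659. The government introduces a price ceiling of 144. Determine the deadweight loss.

4514.26

Demand slope = (150.05 − 174.25)/(659 − 175) = −0.05, so P = 183 − 0.05Q.
Supply slope = (184.566 − 148.75)/(659 − 175) = 0.074, so P = 135.8 + 0.074Q.
Competitive equilibrium: 183 − 0.05Q = 135.8 + 0.074Q → Q* = 380.6452, P* = 163.9677.
At the ceiling P = 144, quantity supplied = (144 − 135.8)/0.074 = 110.8108.
Willingness to pay at Q' = 110.8108: 183 − 0.05·110.8108 = 177.4595.
ΔQ = 380.6452 − 110.8108 = 269.8344; wedge = 177.4595 − 144 = 33.4595.
Deadweight loss = ½ × 269.8344 × 33.4595 = 4514.26.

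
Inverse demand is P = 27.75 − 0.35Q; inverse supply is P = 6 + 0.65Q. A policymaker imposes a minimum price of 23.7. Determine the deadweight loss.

Competitive equilibrium: 27.75 − 0.35Q = 6 + 0.65Q → Q* = 21.75, P* = 20.1375.
At the floor P = 23.7, quantity demanded = (27.75 − 23.7)/0.35 = 11.5714.
Sellers' marginal cost at Q' = 11.5714: 6 + 0.65·11.5714 = 13.5214.
ΔQ = 21.75 − 11.5714 = 10.1786; wedge = 23.7 − 13.5214 = 10.1786.
Deadweight loss = ½ × 10.1786 × 10.1786 = 51.80.

51.80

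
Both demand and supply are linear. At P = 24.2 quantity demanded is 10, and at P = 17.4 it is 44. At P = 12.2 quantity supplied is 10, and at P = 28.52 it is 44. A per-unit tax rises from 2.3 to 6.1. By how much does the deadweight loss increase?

23.47

Demand slope = (17.4 − 24.2)/(44 − 10) = −0.2, so P = 26.2 − 0.2Q.
Supply slope = (28.52 − 12.2)/(44 − 10) = 0.48, so P = 7.4 + 0.48Q.
Competitive equilibrium: 26.2 − 0.2Q = 7.4 + 0.48Q → Q* = 27.6471, P* = 20.6706.
For a per-unit tax t: ΔQ = t/0.68, so DWL = ½·t·(t/0.68) = t²/1.36.
At t = 2.3: DWL = 3.89. At t = 6.1: DWL = 27.36.
Increase = 27.36 − 3.89 = 23.47.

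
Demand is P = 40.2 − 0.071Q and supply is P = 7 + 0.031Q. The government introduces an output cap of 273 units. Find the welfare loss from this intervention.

140.52

Competitive equilibrium: 40.2 − 0.071Q = 7 + 0.031Q → Q* = 325.4902, P* = 17.0902.
At Q = 273: demand price = 40.2 − 0.071·273 = 20.817; supply price = 7 + 0.031·273 = 15.463.
ΔQ = 325.4902 − 273 = 52.4902; wedge = 20.817 − 15.463 = 5.354.
DWL = ½ × 52.4902 × 5.354 = 140.52.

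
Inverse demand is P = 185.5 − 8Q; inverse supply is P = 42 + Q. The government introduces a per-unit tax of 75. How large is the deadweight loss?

312.50

Competitive equilibrium: 185.5 − 8Q = 42 + Q → Q* = 15.9444, P* = 57.9444.
With the tax, the buyer price exceeds the seller price by 75: (185.5 − 8Q) − (42 + Q) = 75 → Q' = 7.6111.
ΔQ = 15.9444 − 7.6111 = 8.3333; the wedge equals the tax, 75.
Welfare loss = ½ × 8.3333 × 75 = 312.50.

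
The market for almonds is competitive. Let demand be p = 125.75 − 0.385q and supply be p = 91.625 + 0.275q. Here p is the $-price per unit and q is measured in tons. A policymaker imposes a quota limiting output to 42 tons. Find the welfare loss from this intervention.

Competitive equilibrium: 125.75 − 0.385q = 91.625 + 0.275q → q* = 51.7045, p* = 105.8438.
At q = 42: demand price = 125.75 − 0.385·42 = 109.58; supply price = 91.625 + 0.275·42 = 103.175.
Δq = 51.7045 − 42 = 9.7045; wedge = 109.58 − 103.175 = 6.405.
Deadweight loss = ½ × 9.7045 × 6.405 = $31.08.

$31.08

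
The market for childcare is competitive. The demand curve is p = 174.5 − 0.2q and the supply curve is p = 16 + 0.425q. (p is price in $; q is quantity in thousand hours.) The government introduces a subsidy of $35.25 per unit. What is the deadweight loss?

$994.05 thousand

Competitive equilibrium: 174.5 − 0.2q = 16 + 0.425q → q* = 253.6, p* = 123.78.
The subsidy lowers effective supply by 35.25: p = 0.425q − 19.25.
New quantity: 174.5 − 0.2q = 0.425q − 19.25 → q' = 310.
Overproduction Δq = 310 − 253.6 = 56.4; wedge = subsidy = 35.25.
Welfare loss = ½ × 56.4 × 35.25 = $994.05 thousand.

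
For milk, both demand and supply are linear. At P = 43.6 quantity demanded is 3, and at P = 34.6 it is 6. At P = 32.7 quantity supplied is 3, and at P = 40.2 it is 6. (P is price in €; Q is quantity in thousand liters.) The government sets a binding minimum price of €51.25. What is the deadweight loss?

Demand slope = (34.6 − 43.6)/(6 − 3) = −3, so P = 52.6 − 3Q.
Supply slope = (40.2 − 32.7)/(6 − 3) = 2.5, so P = 25.2 + 2.5Q.
Competitive equilibrium: 52.6 − 3Q = 25.2 + 2.5Q → Q* = 4.9818, P* = 37.6545.
At the floor P = 51.25, quantity demanded = (52.6 − 51.25)/3 = 0.45.
Sellers' marginal cost at Q' = 0.45: 25.2 + 2.5·0.45 = 26.325.
ΔQ = 4.9818 − 0.45 = 4.5318; wedge = 51.25 − 26.325 = 24.925.
The triangle = ½ × 4.5318 × 24.925 = €56.48 thousand.

€56.48 thousand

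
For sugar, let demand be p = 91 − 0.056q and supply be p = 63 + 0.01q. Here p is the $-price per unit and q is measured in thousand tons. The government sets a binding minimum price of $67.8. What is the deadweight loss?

Competitive equilibrium: 91 − 0.056q = 63 + 0.01q → q* = 424.2424, p* = 67.2424.
At the floor p = 67.8, quantity demanded = (91 − 67.8)/0.056 = 414.2857.
Sellers' marginal cost at q' = 414.2857: 63 + 0.01·414.2857 = 67.1429.
Δq = 424.2424 − 414.2857 = 9.9567; wedge = 67.8 − 67.1429 = 0.6571.
The triangle = ½ × 9.9567 × 0.6571 = $3.27 thousand.

$3.27 thousand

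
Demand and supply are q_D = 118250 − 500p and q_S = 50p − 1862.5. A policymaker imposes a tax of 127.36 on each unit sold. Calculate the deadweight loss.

In inverse form: demand p = 236.5 − 0.002q, supply p = 37.25 + 0.02q.
Competitive equilibrium: 236.5 − 0.002q = 37.25 + 0.02q → q* = 9056.8182, p* = 218.3864.
With the tax, the buyer price exceeds the seller price by 127.36: (236.5 − 0.002q) − (37.25 + 0.02q) = 127.36 → q' = 3267.7273.
Δq = 9056.8182 − 3267.7273 = 5789.0909; the wedge equals the tax, 127.36.
The triangle = ½ × 5789.0909 × 127.36 = 368649.31.

368649.31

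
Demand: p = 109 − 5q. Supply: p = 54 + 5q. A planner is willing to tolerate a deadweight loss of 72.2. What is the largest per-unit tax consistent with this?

38

Competitive equilibrium: 109 − 5q = 54 + 5q → q* = 5.5, p* = 81.5.
A tax t gives Δq = t/10 and wedge t, so DWL = t²/20.
t²/20 = 72.2 → t² = 1444 → t = 38.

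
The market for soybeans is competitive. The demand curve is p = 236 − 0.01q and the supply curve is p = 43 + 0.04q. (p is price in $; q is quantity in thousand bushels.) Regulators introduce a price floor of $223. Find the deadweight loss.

$163840 thousand

Competitive equilibrium: 236 − 0.01q = 43 + 0.04q → q* = 3860, p* = 197.4.
At the floor p = 223, quantity demanded = (236 − 223)/0.01 = 1300.
Sellers' marginal cost at q' = 1300: 43 + 0.04·1300 = 95.
Δq = 3860 − 1300 = 2560; wedge = 223 − 95 = 128.
Deadweight loss = ½ × 2560 × 128 = $163840 thousand.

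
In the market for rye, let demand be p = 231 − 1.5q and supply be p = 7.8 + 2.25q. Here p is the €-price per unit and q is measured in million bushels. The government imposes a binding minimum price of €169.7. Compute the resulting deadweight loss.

€652.40 million

Competitive equilibrium: 231 − 1.5q = 7.8 + 2.25q → q* = 59.52, p* = 141.72.
At the floor p = 169.7, quantity demanded = (231 − 169.7)/1.5 = 40.8667.
Sellers' marginal cost at q' = 40.8667: 7.8 + 2.25·40.8667 = 99.7501.
Δq = 59.52 − 40.8667 = 18.6533; wedge = 169.7 − 99.7501 = 69.9499.
DWL = ½ × 18.6533 × 69.9499 = €652.40 million.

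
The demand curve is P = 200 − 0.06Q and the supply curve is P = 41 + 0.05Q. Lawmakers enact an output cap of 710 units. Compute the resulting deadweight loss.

Competitive equilibrium: 200 − 0.06Q = 41 + 0.05Q → Q* = 1445.45455, P* = 113.27273.
At Q = 710: demand price = 200 − 0.06·710 = 157.4; supply price = 41 + 0.05·710 = 76.5.
ΔQ = 1445.45455 − 710 = 735.45455; wedge = 157.4 − 76.5 = 80.9.
The triangle = ½ × 735.45455 × 80.9 = 29749.14.

29749.14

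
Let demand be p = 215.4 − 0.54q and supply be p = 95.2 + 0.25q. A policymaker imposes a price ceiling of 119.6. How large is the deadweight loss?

1175.48

Competitive equilibrium: 215.4 − 0.54q = 95.2 + 0.25q → q* = 152.1519, p* = 133.238.
At the ceiling p = 119.6, quantity supplied = (119.6 − 95.2)/0.25 = 97.6.
Willingness to pay at q' = 97.6: 215.4 − 0.54·97.6 = 162.696.
Δq = 152.1519 − 97.6 = 54.5519; wedge = 162.696 − 119.6 = 43.096.
DWL = ½ × 54.5519 × 43.096 = 1175.48.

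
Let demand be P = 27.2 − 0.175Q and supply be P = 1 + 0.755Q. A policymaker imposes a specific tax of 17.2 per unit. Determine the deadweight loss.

Competitive equilibrium: 27.2 − 0.175Q = 1 + 0.755Q → Q* = 28.172, P* = 22.2699.
With the tax, the buyer price exceeds the seller price by 17.2: (27.2 − 0.175Q) − (1 + 0.755Q) = 17.2 → Q' = 9.6774.
ΔQ = 28.172 − 9.6774 = 18.4946; the wedge equals the tax, 17.2.
Welfare loss = ½ × 18.4946 × 17.2 = 159.05.

159.05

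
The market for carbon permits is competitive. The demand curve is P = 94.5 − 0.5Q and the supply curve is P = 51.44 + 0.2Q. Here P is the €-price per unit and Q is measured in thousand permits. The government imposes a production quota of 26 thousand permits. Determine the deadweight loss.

€441.44 thousand

Competitive equilibrium: 94.5 − 0.5Q = 51.44 + 0.2Q → Q* = 61.5143, P* = 63.7429.
At Q = 26: demand price = 94.5 − 0.5·26 = 81.5; supply price = 51.44 + 0.2·26 = 56.64.
ΔQ = 61.5143 − 26 = 35.5143; wedge = 81.5 − 56.64 = 24.86.
The triangle = ½ × 35.5143 × 24.86 = €441.44 thousand.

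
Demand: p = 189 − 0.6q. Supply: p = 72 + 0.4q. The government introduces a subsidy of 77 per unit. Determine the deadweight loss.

2964.50

Competitive equilibrium: 189 − 0.6q = 72 + 0.4q → q* = 117, p* = 118.8.
The subsidy lowers effective supply by 77: p = 0.4q − 5.
New quantity: 189 − 0.6q = 0.4q − 5 → q' = 194.
Overproduction Δq = 194 − 117 = 77; wedge = subsidy = 77.
DWL = ½ × 77 × 77 = 2964.50.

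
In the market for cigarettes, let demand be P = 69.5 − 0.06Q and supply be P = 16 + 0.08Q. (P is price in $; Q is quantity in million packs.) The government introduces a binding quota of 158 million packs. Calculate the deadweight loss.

$3516.80 million

Competitive equilibrium: 69.5 − 0.06Q = 16 + 0.08Q → Q* = 382.1429, P* = 46.5714.
At Q = 158: demand price = 69.5 − 0.06·158 = 60.02; supply price = 16 + 0.08·158 = 28.64.
ΔQ = 382.1429 − 158 = 224.1429; wedge = 60.02 − 28.64 = 31.38.
Deadweight loss = ½ × 224.1429 × 31.38 = $3516.80 million.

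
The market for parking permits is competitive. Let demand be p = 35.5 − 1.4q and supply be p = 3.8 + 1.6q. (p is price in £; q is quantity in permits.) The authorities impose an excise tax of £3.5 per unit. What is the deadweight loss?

£2.04

Competitive equilibrium: 35.5 − 1.4q = 3.8 + 1.6q → q* = 10.5667, p* = 20.7067.
With the tax, the buyer price exceeds the seller price by 3.5: (35.5 − 1.4q) − (3.8 + 1.6q) = 3.5 → q' = 9.4.
Δq = 10.5667 − 9.4 = 1.1667; the wedge equals the tax, 3.5.
Deadweight loss = ½ × 1.1667 × 3.5 = £2.04.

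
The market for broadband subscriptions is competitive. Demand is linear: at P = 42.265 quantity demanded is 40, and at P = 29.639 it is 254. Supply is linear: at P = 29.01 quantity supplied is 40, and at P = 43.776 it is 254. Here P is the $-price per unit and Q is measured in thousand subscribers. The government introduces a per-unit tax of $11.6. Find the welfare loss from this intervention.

$525.625 thousand

Demand slope = (29.639 − 42.265)/(254 − 40) = −0.059, so P = 44.625 − 0.059Q.
Supply slope = (43.776 − 29.01)/(254 − 40) = 0.069, so P = 26.25 + 0.069Q.
Competitive equilibrium: 44.625 − 0.059Q = 26.25 + 0.069Q → Q* = 143.5547, P* = 36.1553.
With the tax, the buyer price exceeds the seller price by 11.6: (44.625 − 0.059Q) − (26.25 + 0.069Q) = 11.6 → Q' = 52.9297.
ΔQ = 143.5547 − 52.9297 = 90.625; the wedge equals the tax, 11.6.
Welfare loss = ½ × 90.625 × 11.6 = $525.625 thousand.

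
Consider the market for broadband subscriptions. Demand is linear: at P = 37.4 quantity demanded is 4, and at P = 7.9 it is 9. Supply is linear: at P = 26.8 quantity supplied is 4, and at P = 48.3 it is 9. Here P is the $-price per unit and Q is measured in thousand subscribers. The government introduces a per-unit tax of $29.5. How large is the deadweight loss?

$42.66 thousand

Demand slope = (7.9 − 37.4)/(9 − 4) = −5.9, so P = 61 − 5.9Q.
Supply slope = (48.3 − 26.8)/(9 − 4) = 4.3, so P = 9.6 + 4.3Q.
Competitive equilibrium: 61 − 5.9Q = 9.6 + 4.3Q → Q* = 5.0392, P* = 31.2686.
With the tax, the buyer price exceeds the seller price by 29.5: (61 − 5.9Q) − (9.6 + 4.3Q) = 29.5 → Q' = 2.1471.
ΔQ = 5.0392 − 2.1471 = 2.8921; the wedge equals the tax, 29.5.
Deadweight loss = ½ × 2.8921 × 29.5 = $42.66 thousand.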